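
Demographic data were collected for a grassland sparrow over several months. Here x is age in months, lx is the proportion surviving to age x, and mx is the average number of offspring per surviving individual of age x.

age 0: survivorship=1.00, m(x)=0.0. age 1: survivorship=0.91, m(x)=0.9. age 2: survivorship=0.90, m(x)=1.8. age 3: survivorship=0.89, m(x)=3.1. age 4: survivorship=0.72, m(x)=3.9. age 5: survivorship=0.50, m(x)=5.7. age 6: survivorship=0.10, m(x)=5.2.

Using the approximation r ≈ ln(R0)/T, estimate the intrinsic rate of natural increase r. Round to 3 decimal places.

R0 = Σ lx·mx = 0 + 0.819 + 1.62 + 2.759 + 2.808 + 2.85 + 0.52 = 11.376
Σ x·lx·mx = 40.938; T = 40.938/11.376 = 3.59863…
r ≈ ln(R0)/T = ln(11.376)/3.59863… = 0.67568… → 0.676

0.676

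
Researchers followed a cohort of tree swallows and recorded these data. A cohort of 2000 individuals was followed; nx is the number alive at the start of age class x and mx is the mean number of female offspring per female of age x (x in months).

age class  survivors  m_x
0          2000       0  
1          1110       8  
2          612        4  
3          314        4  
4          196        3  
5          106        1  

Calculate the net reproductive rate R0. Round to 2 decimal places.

lx = nx/n0 = nx/2000: 1, 0.555, 0.306, 0.157, 0.098, 0.053
lx·mx by age: 0, 4.44, 1.224, 0.628, 0.294, 0.053
R0 = Σ lx·mx = 6.639 → 6.64

6.64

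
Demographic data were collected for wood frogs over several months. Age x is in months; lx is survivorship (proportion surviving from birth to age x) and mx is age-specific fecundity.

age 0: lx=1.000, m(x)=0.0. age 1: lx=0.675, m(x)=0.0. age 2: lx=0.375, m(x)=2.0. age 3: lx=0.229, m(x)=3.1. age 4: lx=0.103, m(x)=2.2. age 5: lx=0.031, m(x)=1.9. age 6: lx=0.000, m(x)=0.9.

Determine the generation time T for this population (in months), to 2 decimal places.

lx·mx: 0, 0, 0.75, 0.7099, 0.2266, 0.0589, 0 → R0 = 1.7454
x·lx·mx: 0, 0, 1.5, 2.1297, 0.9064, 0.2945, 0 → Σ = 4.8306
T = 4.8306 / 1.7454 = 2.767618… → 2.77

2.77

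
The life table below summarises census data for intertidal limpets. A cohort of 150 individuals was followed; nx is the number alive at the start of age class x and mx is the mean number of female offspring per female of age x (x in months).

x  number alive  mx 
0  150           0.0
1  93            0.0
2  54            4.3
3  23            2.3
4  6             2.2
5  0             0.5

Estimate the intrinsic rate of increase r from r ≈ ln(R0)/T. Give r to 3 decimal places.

lx = nx/n0 = nx/150: 1, 0.62, 0.36, 0.15333…, 0.04, 0
R0 = Σ lx·mx = 0 + 0 + 1.548 + 0.35267… + 0.088 + 0 = 1.988667…
Σ x·lx·mx = 4.506…; T = 4.506…/1.988667… = 2.26584…
r ≈ ln(R0)/T = ln(1.988667…)/2.26584… = 0.3034… → 0.303

0.303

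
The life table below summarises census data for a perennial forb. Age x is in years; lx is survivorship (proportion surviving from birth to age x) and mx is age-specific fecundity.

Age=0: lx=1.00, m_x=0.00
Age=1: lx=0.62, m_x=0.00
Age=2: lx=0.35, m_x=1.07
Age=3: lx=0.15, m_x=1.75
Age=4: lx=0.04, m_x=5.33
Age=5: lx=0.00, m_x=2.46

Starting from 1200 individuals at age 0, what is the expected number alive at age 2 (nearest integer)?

420

Expected survivors = N0 · l_2 = 1200 × 0.35 = 420 → 420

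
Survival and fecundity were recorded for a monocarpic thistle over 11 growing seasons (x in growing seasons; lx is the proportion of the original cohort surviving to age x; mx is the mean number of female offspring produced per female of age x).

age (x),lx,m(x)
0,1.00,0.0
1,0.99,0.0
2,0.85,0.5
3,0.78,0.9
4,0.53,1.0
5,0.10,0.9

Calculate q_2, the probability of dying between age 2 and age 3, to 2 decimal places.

0.08

q_2 = (l_2 − l_3) / l_2 = (0.85 − 0.78) / 0.85
     = 0.07 / 0.85 = 0.082353… → 0.08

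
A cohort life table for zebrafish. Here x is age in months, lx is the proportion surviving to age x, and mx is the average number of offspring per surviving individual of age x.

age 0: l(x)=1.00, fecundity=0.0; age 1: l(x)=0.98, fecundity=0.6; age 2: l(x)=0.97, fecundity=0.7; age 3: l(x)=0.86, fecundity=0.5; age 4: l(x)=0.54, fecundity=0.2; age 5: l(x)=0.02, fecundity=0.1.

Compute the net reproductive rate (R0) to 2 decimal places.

lx·mx by age: 0, 0.588, 0.679, 0.43, 0.108, 0.002
R0 = Σ lx·mx = 1.807 → 1.81

1.81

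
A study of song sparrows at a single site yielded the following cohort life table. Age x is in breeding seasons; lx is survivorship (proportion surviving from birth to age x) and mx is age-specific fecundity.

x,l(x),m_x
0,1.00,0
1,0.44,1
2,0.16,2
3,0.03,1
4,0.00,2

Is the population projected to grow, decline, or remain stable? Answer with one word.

R0 = Σ lx·mx = 0 + 0.44 + 0.32 + 0.03 + 0 = 0.79
R0 < 1, so the population is declining.

declining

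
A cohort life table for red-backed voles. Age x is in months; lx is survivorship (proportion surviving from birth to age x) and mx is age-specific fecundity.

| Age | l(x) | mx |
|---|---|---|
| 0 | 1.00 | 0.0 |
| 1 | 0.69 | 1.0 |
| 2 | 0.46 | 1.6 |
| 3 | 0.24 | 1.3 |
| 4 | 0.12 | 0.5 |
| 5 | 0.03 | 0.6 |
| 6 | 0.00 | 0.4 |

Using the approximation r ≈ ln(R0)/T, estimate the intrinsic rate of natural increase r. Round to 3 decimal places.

R0 = Σ lx·mx = 0 + 0.69 + 0.736 + 0.312 + 0.06 + 0.018 + 0 = 1.816
Σ x·lx·mx = 3.428; T = 3.428/1.816 = 1.88767…
r ≈ ln(R0)/T = ln(1.816)/1.88767… = 0.31607… → 0.316

0.316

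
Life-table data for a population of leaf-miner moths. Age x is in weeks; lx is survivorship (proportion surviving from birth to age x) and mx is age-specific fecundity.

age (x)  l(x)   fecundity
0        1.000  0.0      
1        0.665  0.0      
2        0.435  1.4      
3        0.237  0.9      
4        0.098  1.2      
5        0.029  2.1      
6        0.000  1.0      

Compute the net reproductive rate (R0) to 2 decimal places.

lx·mx by age: 0, 0, 0.609, 0.2133, 0.1176, 0.0609, 0
R0 = Σ lx·mx = 1.0008 → 1.00

1.00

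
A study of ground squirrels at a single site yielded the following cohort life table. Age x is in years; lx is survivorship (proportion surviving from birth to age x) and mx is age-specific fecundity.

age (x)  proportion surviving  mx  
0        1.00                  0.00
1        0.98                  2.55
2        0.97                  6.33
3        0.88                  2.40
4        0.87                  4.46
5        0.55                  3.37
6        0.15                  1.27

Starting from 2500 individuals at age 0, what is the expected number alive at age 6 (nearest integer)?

Expected survivors = N0 · l_6 = 2500 × 0.15 = 375 → 375

375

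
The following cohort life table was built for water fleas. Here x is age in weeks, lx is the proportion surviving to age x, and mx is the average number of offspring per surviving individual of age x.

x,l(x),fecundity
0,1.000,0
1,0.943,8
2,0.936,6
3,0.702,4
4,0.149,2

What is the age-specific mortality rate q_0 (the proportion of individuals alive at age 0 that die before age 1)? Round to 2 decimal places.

q_0 = (l_0 − l_1) / l_0 = (1 − 0.943) / 1
     = 0.057 / 1 = 0.057 → 0.06

0.06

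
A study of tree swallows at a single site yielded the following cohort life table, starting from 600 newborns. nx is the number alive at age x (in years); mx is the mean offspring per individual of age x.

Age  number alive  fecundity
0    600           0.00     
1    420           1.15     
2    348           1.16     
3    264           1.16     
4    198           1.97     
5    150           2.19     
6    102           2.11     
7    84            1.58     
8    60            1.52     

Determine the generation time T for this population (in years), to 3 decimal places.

3.557

lx = nx/n0 = nx/600: 1, 0.7, 0.58, 0.44, 0.33, 0.25, 0.17, 0.14, 0.1
lx·mx: 0, 0.805, 0.6728, 0.5104, 0.6501, 0.5475, 0.3587, 0.2212, 0.152 → R0 = 3.9177
x·lx·mx: 0, 0.805, 1.3456, 1.5312, 2.6004, 2.7375, 2.1522, 1.5484, 1.216 → Σ = 13.9363
T = 13.9363 / 3.9177 = 3.557266… → 3.557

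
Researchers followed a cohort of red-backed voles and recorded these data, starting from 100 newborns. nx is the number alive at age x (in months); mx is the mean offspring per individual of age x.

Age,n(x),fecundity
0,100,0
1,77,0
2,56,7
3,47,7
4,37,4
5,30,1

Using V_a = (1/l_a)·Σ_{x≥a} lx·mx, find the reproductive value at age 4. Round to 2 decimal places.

lx = nx/n0 = nx/100: 1, 0.77, 0.56, 0.47, 0.37, 0.3
lx·mx for x ≥ 4: 1.48, 0.3 → sum = 1.78
V_4 = 1.78 / l_4 = 1.78 / 0.37 = 4.810811… → 4.81

4.81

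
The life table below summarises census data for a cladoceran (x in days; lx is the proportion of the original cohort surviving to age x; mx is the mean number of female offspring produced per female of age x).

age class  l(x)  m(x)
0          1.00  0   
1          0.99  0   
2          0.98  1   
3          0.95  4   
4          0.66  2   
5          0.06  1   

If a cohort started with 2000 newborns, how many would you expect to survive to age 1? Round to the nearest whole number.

1980

Expected survivors = N0 · l_1 = 2000 × 0.99 = 1980 → 1980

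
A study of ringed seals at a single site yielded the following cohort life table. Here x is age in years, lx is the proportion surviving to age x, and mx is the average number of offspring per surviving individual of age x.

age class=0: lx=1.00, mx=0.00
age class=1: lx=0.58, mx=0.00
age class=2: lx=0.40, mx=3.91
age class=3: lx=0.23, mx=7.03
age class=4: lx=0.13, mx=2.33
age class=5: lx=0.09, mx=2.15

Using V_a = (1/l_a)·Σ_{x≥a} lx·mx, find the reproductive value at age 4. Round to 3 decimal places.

lx·mx for x ≥ 4: 0.3029, 0.1935 → sum = 0.4964
V_4 = 0.4964 / l_4 = 0.4964 / 0.13 = 3.818462… → 3.818

3.818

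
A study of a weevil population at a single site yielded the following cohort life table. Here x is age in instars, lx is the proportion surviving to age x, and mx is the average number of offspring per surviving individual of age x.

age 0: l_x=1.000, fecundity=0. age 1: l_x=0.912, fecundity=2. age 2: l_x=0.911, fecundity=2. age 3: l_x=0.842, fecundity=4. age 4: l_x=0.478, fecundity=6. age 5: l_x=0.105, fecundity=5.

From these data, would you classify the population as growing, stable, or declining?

R0 = Σ lx·mx = 0 + 1.824 + 1.822 + 3.368 + 2.868 + 0.525 = 10.407
R0 > 1, so the population is growing.

growing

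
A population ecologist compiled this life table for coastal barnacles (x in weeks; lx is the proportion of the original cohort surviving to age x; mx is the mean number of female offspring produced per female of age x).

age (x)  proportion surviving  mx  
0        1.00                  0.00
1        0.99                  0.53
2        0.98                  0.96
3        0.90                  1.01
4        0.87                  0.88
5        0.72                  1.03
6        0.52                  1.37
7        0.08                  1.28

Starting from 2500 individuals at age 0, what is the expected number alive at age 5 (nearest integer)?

Expected survivors = N0 · l_5 = 2500 × 0.72 = 1800 → 1800

1800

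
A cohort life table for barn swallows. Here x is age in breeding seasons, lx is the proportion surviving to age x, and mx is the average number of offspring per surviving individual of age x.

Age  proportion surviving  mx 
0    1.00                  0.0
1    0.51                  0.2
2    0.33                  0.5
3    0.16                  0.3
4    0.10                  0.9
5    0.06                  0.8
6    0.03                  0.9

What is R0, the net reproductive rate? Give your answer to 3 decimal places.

lx·mx by age: 0, 0.102, 0.165, 0.048, 0.09, 0.048, 0.027
R0 = Σ lx·mx = 0.48 → 0.480

0.480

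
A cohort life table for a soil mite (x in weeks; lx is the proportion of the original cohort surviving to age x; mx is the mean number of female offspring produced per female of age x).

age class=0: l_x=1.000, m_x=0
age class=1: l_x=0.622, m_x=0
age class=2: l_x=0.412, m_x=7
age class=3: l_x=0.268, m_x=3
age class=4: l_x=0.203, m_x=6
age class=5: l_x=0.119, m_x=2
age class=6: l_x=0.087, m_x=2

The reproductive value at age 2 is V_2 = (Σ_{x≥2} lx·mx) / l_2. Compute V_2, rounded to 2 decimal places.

12.91

lx·mx for x ≥ 2: 2.884, 0.804, 1.218, 0.238, 0.174 → sum = 5.318
V_2 = 5.318 / l_2 = 5.318 / 0.412 = 12.907767… → 12.91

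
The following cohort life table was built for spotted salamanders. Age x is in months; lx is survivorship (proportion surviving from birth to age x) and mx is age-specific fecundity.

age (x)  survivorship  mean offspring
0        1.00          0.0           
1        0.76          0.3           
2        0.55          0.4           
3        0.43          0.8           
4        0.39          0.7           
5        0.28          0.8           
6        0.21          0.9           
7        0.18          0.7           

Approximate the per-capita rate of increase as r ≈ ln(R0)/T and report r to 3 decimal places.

R0 = Σ lx·mx = 0 + 0.228 + 0.22 + 0.344 + 0.273 + 0.224 + 0.189 + 0.126 = 1.604
Σ x·lx·mx = 5.928; T = 5.928/1.604 = 3.69576…
r ≈ ln(R0)/T = ln(1.604)/3.69576… = 0.12785… → 0.128

0.128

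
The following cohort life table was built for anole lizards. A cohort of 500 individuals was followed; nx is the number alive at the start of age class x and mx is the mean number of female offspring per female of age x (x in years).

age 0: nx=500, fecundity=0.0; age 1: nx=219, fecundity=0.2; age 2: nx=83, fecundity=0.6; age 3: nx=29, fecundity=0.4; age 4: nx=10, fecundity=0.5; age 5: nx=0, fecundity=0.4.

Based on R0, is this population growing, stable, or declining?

declining

lx = nx/n0 = nx/500: 1, 0.438, 0.166, 0.058, 0.02, 0
R0 = Σ lx·mx = 0 + 0.0876 + 0.0996 + 0.0232 + 0.01 + 0 = 0.2204
R0 < 1, so the population is declining.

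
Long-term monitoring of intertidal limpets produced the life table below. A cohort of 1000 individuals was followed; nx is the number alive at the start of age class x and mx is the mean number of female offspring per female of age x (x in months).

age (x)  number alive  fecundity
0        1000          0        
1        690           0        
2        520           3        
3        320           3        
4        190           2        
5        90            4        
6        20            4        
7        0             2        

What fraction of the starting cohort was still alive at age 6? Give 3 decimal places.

l_6 = n_6/n_0 = 20/1000 = 0.02 → 0.020

0.020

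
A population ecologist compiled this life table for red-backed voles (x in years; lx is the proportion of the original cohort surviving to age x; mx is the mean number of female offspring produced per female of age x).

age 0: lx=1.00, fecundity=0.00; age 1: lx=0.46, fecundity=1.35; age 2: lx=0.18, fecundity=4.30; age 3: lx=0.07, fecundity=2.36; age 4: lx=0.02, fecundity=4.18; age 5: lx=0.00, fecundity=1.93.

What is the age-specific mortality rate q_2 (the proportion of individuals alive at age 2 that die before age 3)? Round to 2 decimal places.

q_2 = (l_2 − l_3) / l_2 = (0.18 − 0.07) / 0.18
     = 0.11 / 0.18 = 0.611111… → 0.61

0.61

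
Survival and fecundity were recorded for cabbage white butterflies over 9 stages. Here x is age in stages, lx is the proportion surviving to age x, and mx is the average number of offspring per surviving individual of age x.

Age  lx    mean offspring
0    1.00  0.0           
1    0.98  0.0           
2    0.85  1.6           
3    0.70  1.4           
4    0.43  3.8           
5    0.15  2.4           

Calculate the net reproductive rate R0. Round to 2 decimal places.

lx·mx by age: 0, 0, 1.36, 0.98, 1.634, 0.36
R0 = Σ lx·mx = 4.334 → 4.33

4.33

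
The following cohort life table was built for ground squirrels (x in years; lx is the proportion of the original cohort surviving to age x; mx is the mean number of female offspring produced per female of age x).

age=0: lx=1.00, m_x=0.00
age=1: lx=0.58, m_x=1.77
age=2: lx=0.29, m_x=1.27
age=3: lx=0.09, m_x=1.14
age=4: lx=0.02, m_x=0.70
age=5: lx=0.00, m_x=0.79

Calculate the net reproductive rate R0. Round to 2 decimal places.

lx·mx by age: 0, 1.0266, 0.3683, 0.1026, 0.014, 0
R0 = Σ lx·mx = 1.5115 → 1.51

1.51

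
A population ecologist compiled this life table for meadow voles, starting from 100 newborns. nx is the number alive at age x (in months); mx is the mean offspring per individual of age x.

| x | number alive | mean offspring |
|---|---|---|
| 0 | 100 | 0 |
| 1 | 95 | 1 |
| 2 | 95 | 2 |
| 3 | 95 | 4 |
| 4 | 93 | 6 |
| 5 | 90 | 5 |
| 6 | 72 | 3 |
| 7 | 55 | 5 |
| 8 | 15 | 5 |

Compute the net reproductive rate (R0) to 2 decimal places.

22.39

lx = nx/n0 = nx/100: 1, 0.95, 0.95, 0.95, 0.93, 0.9, 0.72, 0.55, 0.15
lx·mx by age: 0, 0.95, 1.9, 3.8, 5.58, 4.5, 2.16, 2.75, 0.75
R0 = Σ lx·mx = 22.39 → 22.39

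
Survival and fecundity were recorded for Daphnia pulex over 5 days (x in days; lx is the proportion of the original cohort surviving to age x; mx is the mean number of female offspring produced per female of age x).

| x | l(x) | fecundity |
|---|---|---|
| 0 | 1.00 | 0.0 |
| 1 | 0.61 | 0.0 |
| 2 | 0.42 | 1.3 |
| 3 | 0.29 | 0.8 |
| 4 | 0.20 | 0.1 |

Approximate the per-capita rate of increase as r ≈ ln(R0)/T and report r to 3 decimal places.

R0 = Σ lx·mx = 0 + 0 + 0.546 + 0.232 + 0.02 = 0.798
Σ x·lx·mx = 1.868; T = 1.868/0.798 = 2.34085…
r ≈ ln(R0)/T = ln(0.798)/2.34085… = -0.0964… → -0.096

-0.096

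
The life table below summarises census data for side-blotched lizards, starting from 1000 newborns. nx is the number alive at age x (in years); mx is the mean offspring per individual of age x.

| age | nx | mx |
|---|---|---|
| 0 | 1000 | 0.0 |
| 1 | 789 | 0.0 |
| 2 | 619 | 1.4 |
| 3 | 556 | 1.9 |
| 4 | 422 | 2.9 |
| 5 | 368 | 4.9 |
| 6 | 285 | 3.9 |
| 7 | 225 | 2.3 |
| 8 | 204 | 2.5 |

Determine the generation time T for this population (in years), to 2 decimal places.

4.68

lx = nx/n0 = nx/1000: 1, 0.789, 0.619, 0.556, 0.422, 0.368, 0.285, 0.225, 0.204
lx·mx: 0, 0, 0.8666, 1.0564, 1.2238, 1.8032, 1.1115, 0.5175, 0.51 → R0 = 7.089
x·lx·mx: 0, 0, 1.7332, 3.1692, 4.8952, 9.016, 6.669, 3.6225, 4.08 → Σ = 33.1851
T = 33.1851 / 7.089 = 4.68121… → 4.68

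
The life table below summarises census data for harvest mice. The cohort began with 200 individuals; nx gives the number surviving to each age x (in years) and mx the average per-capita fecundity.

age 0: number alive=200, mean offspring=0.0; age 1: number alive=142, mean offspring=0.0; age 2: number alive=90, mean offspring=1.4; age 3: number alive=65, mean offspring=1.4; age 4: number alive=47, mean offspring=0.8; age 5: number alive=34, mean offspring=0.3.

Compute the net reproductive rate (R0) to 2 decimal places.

1.32

lx = nx/n0 = nx/200: 1, 0.71, 0.45, 0.325, 0.235, 0.17
lx·mx by age: 0, 0, 0.63, 0.455, 0.188, 0.051
R0 = Σ lx·mx = 1.324 → 1.32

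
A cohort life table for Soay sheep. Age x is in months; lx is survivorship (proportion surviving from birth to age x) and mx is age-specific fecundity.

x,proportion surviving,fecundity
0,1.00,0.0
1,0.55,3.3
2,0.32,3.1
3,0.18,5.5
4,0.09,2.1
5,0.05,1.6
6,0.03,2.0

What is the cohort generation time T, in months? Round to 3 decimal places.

lx·mx: 0, 1.815, 0.992, 0.99, 0.189, 0.08, 0.06 → R0 = 4.126
x·lx·mx: 0, 1.815, 1.984, 2.97, 0.756, 0.4, 0.36 → Σ = 8.285
T = 8.285 / 4.126 = 2.007998… → 2.008

2.008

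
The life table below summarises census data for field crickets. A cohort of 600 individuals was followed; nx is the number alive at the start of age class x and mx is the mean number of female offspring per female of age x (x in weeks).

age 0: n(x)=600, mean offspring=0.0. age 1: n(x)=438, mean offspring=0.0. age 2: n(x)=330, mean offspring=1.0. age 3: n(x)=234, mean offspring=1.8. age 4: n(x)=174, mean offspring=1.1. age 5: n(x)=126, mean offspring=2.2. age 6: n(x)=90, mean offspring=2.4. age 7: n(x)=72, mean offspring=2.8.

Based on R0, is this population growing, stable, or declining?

growing

lx = nx/n0 = nx/600: 1, 0.73, 0.55, 0.39, 0.29, 0.21, 0.15, 0.12
R0 = Σ lx·mx = 0 + 0 + 0.55 + 0.702 + 0.319 + 0.462 + 0.36 + 0.336 = 2.729
R0 > 1, so the population is growing.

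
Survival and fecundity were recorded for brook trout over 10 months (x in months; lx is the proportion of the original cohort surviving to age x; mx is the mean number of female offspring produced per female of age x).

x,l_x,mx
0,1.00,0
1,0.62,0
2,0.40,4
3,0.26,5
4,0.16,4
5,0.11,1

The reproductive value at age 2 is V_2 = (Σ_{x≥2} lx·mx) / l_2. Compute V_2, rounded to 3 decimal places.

9.125

lx·mx for x ≥ 2: 1.6, 1.3, 0.64, 0.11 → sum = 3.65
V_2 = 3.65 / l_2 = 3.65 / 0.4 = 9.125 → 9.125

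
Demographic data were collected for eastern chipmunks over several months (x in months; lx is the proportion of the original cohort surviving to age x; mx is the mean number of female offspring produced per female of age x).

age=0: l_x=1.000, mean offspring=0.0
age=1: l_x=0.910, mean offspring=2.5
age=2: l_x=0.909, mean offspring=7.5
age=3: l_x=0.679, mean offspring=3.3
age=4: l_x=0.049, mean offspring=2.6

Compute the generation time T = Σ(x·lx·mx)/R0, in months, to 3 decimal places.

2.019

lx·mx: 0, 2.275, 6.8175, 2.2407, 0.1274 → R0 = 11.4606
x·lx·mx: 0, 2.275, 13.635, 6.7221, 0.5096 → Σ = 23.1417
T = 23.1417 / 11.4606 = 2.01924… → 2.019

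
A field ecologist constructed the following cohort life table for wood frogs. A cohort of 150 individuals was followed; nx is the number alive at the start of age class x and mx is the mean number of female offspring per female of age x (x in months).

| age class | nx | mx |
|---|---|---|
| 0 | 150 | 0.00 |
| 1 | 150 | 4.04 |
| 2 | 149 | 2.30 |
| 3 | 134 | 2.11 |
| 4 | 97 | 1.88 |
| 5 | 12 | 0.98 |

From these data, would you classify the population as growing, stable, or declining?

growing

lx = nx/n0 = nx/150: 1, 1, 0.99333…, 0.89333…, 0.64667…, 0.08
R0 = Σ lx·mx = 0 + 4.04 + 2.284667… + 1.884933… + 1.215733… + 0.0784 = 9.503733…
R0 > 1, so the population is growing.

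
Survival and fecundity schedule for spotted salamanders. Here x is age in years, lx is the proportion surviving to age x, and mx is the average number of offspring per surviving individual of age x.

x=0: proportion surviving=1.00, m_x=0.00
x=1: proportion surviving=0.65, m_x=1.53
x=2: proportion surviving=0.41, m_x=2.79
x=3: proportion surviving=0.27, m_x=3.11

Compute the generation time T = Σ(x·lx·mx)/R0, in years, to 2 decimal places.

lx·mx: 0, 0.9945, 1.1439, 0.8397 → R0 = 2.9781
x·lx·mx: 0, 0.9945, 2.2878, 2.5191 → Σ = 5.8014
T = 5.8014 / 2.9781 = 1.948021… → 1.95

1.95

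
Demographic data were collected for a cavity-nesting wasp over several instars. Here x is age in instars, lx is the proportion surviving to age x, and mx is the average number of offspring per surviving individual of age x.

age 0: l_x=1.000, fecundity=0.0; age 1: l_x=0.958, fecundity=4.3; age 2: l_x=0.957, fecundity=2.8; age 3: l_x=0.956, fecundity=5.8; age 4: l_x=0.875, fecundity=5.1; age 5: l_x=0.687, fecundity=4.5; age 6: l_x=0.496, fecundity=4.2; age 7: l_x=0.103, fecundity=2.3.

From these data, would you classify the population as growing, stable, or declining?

R0 = Σ lx·mx = 0 + 4.1194 + 2.6796 + 5.5448 + 4.4625 + 3.0915 + 2.0832 + 0.2369 = 22.2179
R0 > 1, so the population is growing.

growing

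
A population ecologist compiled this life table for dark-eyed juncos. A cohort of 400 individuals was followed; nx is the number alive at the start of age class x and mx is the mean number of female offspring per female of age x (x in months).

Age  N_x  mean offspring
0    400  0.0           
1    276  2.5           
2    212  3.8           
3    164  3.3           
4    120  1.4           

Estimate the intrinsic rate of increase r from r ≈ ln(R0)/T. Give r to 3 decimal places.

0.819

lx = nx/n0 = nx/400: 1, 0.69, 0.53, 0.41, 0.3
R0 = Σ lx·mx = 0 + 1.725 + 2.014 + 1.353 + 0.42 = 5.512
Σ x·lx·mx = 11.492; T = 11.492/5.512 = 2.08491…
r ≈ ln(R0)/T = ln(5.512)/2.08491… = 0.81871… → 0.819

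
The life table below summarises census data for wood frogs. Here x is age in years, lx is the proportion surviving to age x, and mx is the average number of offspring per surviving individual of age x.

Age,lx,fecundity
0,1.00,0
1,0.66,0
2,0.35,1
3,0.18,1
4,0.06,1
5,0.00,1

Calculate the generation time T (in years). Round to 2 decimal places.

2.51

lx·mx: 0, 0, 0.35, 0.18, 0.06, 0 → R0 = 0.59
x·lx·mx: 0, 0, 0.7, 0.54, 0.24, 0 → Σ = 1.48
T = 1.48 / 0.59 = 2.508475… → 2.51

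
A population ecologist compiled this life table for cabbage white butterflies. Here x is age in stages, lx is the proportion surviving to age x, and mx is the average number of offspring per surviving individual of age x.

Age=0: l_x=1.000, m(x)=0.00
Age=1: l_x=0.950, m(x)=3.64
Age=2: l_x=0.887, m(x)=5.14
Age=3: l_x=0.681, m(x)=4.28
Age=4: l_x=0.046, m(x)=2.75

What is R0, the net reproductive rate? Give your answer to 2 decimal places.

11.06

lx·mx by age: 0, 3.458, 4.55918, 2.91468, 0.1265
R0 = Σ lx·mx = 11.05836 → 11.06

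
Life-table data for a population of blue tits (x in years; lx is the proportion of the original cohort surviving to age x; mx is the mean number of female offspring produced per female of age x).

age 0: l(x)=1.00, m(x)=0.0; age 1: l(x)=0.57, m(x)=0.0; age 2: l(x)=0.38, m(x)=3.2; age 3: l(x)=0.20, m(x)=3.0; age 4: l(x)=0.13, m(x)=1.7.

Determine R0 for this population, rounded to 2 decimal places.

lx·mx by age: 0, 0, 1.216, 0.6, 0.221
R0 = Σ lx·mx = 2.037 → 2.04

2.04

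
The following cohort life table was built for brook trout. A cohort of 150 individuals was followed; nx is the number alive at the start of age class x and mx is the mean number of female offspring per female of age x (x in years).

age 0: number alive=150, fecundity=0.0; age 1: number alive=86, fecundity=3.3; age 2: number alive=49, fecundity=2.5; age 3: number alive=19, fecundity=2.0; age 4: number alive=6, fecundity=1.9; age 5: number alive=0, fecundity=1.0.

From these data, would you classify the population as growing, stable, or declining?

growing

lx = nx/n0 = nx/150: 1, 0.57333…, 0.32667…, 0.12667…, 0.04, 0
R0 = Σ lx·mx = 0 + 1.892… + 0.816667… + 0.253333… + 0.076 + 0 = 3.038…
R0 > 1, so the population is growing.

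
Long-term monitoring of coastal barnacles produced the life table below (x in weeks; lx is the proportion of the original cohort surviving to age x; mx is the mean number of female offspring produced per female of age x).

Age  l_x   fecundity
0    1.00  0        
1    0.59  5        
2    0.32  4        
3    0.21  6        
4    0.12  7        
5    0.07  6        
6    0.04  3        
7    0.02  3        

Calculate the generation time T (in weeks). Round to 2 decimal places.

lx·mx: 0, 2.95, 1.28, 1.26, 0.84, 0.42, 0.12, 0.06 → R0 = 6.93
x·lx·mx: 0, 2.95, 2.56, 3.78, 3.36, 2.1, 0.72, 0.42 → Σ = 15.89
T = 15.89 / 6.93 = 2.292929… → 2.29

2.29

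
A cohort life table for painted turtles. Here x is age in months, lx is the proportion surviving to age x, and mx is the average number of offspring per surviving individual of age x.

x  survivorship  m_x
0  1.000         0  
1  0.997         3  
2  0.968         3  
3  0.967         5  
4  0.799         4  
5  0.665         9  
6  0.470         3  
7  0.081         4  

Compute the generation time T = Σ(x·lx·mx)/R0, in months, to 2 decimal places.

lx·mx: 0, 2.991, 2.904, 4.835, 3.196, 5.985, 1.41, 0.324 → R0 = 21.645
x·lx·mx: 0, 2.991, 5.808, 14.505, 12.784, 29.925, 8.46, 2.268 → Σ = 76.741
T = 76.741 / 21.645 = 3.545438… → 3.55

3.55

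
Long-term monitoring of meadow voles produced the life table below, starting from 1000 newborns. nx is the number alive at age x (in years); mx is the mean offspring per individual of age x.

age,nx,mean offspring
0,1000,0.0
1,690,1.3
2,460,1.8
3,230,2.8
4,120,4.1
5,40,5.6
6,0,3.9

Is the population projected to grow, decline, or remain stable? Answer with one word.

lx = nx/n0 = nx/1000: 1, 0.69, 0.46, 0.23, 0.12, 0.04, 0
R0 = Σ lx·mx = 0 + 0.897 + 0.828 + 0.644 + 0.492 + 0.224 + 0 = 3.085
R0 > 1, so the population is growing.

growing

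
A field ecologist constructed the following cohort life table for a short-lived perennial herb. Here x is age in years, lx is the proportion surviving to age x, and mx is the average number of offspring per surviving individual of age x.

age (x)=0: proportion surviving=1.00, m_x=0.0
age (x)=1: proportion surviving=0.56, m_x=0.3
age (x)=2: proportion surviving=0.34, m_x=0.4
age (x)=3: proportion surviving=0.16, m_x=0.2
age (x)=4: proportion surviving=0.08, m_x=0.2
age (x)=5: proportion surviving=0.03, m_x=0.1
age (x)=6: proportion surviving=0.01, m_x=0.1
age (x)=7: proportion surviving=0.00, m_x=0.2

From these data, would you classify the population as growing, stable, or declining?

declining

R0 = Σ lx·mx = 0 + 0.168 + 0.136 + 0.032 + 0.016 + 0.003 + 0.001 + 0 = 0.356
R0 < 1, so the population is declining.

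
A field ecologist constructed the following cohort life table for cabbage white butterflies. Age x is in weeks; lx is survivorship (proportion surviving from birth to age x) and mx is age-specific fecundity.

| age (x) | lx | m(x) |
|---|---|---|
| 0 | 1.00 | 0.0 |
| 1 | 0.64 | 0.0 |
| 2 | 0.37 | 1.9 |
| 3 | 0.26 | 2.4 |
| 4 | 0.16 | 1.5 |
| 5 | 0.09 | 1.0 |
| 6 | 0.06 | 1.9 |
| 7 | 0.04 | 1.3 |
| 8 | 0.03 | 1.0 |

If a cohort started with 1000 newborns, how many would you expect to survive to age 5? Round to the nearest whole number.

90

Expected survivors = N0 · l_5 = 1000 × 0.09 = 90 → 90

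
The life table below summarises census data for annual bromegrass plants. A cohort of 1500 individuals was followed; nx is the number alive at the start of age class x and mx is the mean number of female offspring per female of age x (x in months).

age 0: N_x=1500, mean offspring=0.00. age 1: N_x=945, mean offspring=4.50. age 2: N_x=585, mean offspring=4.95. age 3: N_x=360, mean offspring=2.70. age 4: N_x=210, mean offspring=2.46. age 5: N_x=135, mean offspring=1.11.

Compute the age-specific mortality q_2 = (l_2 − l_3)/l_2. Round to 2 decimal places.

lx = nx/n0 = nx/1500: 1, 0.63, 0.39, 0.24, 0.14, 0.09
q_2 = (l_2 − l_3) / l_2 = (0.39 − 0.24) / 0.39
     = 0.15 / 0.39 = 0.384615… → 0.38

0.38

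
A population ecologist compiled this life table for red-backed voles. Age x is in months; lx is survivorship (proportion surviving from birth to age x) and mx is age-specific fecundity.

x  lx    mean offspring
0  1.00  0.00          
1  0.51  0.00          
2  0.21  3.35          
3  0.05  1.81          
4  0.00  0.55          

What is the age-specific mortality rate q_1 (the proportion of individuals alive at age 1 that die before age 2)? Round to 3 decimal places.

q_1 = (l_1 − l_2) / l_1 = (0.51 − 0.21) / 0.51
     = 0.3 / 0.51 = 0.588235… → 0.588

0.588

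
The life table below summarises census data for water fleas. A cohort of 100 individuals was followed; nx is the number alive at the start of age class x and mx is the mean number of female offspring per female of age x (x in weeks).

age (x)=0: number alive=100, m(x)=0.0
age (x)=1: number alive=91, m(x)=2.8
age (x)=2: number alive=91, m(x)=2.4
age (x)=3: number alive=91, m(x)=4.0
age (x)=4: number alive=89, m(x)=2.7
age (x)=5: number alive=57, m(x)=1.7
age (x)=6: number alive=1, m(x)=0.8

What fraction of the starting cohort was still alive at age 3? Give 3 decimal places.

0.910

l_3 = n_3/n_0 = 91/100 = 0.91 → 0.910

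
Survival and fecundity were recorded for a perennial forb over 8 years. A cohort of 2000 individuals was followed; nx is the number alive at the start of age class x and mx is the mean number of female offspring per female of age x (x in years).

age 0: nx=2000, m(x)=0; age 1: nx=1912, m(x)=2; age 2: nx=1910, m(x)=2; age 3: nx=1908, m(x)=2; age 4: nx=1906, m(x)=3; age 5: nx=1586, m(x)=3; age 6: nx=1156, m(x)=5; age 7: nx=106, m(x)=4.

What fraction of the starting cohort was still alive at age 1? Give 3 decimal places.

l_1 = n_1/n_0 = 1912/2000 = 0.956 → 0.956

0.956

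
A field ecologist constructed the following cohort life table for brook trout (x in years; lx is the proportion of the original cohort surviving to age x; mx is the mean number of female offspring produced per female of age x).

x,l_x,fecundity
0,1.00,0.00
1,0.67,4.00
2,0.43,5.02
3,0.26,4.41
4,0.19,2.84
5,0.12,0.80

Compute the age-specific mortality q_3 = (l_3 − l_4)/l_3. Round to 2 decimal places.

0.27

q_3 = (l_3 − l_4) / l_3 = (0.26 − 0.19) / 0.26
     = 0.07 / 0.26 = 0.269231… → 0.27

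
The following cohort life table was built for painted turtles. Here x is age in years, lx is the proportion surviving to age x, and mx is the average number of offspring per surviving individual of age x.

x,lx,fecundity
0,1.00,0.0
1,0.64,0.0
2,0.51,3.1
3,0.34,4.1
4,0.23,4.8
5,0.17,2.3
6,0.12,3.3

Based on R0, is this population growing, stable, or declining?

growing

R0 = Σ lx·mx = 0 + 0 + 1.581 + 1.394 + 1.104 + 0.391 + 0.396 = 4.866
R0 > 1, so the population is growing.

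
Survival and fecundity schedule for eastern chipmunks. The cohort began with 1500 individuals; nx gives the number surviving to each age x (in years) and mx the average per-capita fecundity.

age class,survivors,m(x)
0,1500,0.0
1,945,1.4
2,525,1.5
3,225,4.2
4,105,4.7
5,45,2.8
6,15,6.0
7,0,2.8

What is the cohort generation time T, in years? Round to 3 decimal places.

lx = nx/n0 = nx/1500: 1, 0.63, 0.35, 0.15, 0.07, 0.03, 0.01, 0
lx·mx: 0, 0.882, 0.525, 0.63, 0.329, 0.084, 0.06, 0 → R0 = 2.51
x·lx·mx: 0, 0.882, 1.05, 1.89, 1.316, 0.42, 0.36, 0 → Σ = 5.918
T = 5.918 / 2.51 = 2.357769… → 2.358

2.358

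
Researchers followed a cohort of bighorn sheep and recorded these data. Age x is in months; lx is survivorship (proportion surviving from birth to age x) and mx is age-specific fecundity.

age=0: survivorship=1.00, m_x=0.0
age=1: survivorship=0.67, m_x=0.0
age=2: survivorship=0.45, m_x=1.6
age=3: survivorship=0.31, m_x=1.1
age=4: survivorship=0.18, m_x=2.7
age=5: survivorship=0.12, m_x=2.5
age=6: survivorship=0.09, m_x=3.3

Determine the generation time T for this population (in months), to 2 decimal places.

3.59

lx·mx: 0, 0, 0.72, 0.341, 0.486, 0.3, 0.297 → R0 = 2.144
x·lx·mx: 0, 0, 1.44, 1.023, 1.944, 1.5, 1.782 → Σ = 7.689
T = 7.689 / 2.144 = 3.586287… → 3.59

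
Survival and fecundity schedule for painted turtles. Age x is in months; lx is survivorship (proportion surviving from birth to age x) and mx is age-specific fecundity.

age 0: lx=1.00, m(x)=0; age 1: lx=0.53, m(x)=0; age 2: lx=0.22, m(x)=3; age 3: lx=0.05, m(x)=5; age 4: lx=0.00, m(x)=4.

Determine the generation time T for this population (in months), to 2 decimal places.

2.27

lx·mx: 0, 0, 0.66, 0.25, 0 → R0 = 0.91
x·lx·mx: 0, 0, 1.32, 0.75, 0 → Σ = 2.07
T = 2.07 / 0.91 = 2.274725… → 2.27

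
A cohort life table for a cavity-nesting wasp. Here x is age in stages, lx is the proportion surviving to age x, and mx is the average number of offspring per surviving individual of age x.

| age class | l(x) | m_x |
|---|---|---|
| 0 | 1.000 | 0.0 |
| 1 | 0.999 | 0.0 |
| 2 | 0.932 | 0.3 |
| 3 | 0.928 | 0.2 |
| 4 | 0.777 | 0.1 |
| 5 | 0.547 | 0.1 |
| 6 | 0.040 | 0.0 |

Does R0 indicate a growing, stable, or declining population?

R0 = Σ lx·mx = 0 + 0 + 0.2796 + 0.1856 + 0.0777 + 0.0547 + 0 = 0.5976
R0 < 1, so the population is declining.

declining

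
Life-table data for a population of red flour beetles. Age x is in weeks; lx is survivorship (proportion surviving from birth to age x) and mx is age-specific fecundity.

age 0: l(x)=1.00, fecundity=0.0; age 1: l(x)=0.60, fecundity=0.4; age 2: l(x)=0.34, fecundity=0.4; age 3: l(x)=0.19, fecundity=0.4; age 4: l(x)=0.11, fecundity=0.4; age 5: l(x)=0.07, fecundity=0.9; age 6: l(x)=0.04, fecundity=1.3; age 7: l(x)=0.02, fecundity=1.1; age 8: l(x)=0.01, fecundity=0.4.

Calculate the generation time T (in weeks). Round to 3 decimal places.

lx·mx: 0, 0.24, 0.136, 0.076, 0.044, 0.063, 0.052, 0.022, 0.004 → R0 = 0.637
x·lx·mx: 0, 0.24, 0.272, 0.228, 0.176, 0.315, 0.312, 0.154, 0.032 → Σ = 1.729
T = 1.729 / 0.637 = 2.714286… → 2.714

2.714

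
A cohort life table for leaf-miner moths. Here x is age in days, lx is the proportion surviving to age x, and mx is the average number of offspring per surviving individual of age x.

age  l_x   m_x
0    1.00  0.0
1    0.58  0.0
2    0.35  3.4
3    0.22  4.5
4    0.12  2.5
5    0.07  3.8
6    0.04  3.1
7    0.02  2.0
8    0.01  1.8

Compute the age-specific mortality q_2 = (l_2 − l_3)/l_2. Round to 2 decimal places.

q_2 = (l_2 − l_3) / l_2 = (0.35 − 0.22) / 0.35
     = 0.13 / 0.35 = 0.371429… → 0.37

0.37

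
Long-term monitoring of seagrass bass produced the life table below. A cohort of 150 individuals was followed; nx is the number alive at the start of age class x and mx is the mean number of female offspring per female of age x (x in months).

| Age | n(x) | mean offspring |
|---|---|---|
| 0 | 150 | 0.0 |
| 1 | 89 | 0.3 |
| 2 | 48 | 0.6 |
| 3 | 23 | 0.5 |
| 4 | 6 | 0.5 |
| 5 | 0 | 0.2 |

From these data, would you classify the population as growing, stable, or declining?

declining

lx = nx/n0 = nx/150: 1, 0.59333…, 0.32, 0.15333…, 0.04, 0
R0 = Σ lx·mx = 0 + 0.178… + 0.192 + 0.076667… + 0.02 + 0 = 0.466667…
R0 < 1, so the population is declining.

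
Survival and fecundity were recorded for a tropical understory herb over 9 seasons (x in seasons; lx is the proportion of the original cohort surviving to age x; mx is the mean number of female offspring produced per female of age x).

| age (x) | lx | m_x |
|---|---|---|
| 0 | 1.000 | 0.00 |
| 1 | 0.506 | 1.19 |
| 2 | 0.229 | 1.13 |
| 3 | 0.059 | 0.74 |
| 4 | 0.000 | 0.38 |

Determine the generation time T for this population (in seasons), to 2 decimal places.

lx·mx: 0, 0.60214, 0.25877, 0.04366, 0 → R0 = 0.90457
x·lx·mx: 0, 0.60214, 0.51754, 0.13098, 0 → Σ = 1.25066
T = 1.25066 / 0.90457 = 1.382602… → 1.38

1.38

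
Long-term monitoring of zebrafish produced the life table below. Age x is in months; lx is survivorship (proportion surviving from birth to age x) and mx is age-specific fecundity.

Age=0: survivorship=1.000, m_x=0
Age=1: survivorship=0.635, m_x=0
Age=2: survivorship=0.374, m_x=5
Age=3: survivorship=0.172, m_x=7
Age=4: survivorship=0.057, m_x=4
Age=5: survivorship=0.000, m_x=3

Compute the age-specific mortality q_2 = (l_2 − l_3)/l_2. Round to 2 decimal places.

q_2 = (l_2 − l_3) / l_2 = (0.374 − 0.172) / 0.374
     = 0.202 / 0.374 = 0.540107… → 0.54

0.54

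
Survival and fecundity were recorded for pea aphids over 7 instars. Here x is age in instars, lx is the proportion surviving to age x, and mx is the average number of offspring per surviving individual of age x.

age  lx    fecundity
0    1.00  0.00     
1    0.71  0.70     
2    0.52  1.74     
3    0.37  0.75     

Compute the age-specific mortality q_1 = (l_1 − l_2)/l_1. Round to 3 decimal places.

0.268

q_1 = (l_1 − l_2) / l_1 = (0.71 − 0.52) / 0.71
     = 0.19 / 0.71 = 0.267606… → 0.268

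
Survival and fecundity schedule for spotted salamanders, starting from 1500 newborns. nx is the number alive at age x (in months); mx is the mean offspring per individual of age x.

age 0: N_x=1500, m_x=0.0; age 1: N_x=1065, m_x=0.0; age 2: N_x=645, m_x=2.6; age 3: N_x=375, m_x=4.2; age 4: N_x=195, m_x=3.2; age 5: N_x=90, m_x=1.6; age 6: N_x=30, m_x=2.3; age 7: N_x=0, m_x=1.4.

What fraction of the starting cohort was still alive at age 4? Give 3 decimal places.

0.130

l_4 = n_4/n_0 = 195/1500 = 0.13 → 0.130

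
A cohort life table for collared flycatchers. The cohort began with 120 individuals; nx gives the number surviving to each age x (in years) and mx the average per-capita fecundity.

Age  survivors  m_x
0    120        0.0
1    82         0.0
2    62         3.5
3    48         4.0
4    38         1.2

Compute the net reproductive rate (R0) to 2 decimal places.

3.79

lx = nx/n0 = nx/120: 1, 0.68333…, 0.51667…, 0.4, 0.31667…
lx·mx by age: 0, 0, 1.808333…, 1.6, 0.38…
R0 = Σ lx·mx = 3.788333… → 3.79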